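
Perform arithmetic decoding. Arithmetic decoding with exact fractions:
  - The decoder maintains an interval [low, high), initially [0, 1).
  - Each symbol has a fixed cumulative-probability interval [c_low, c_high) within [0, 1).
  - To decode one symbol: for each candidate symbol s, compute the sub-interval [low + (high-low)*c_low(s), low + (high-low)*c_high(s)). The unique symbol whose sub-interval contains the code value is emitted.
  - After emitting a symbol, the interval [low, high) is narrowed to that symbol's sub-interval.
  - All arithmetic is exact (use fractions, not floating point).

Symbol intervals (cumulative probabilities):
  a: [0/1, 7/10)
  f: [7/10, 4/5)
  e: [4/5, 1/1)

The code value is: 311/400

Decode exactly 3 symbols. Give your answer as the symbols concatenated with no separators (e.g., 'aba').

Answer: fff

Derivation:
Step 1: interval [0/1, 1/1), width = 1/1 - 0/1 = 1/1
  'a': [0/1 + 1/1*0/1, 0/1 + 1/1*7/10) = [0/1, 7/10)
  'f': [0/1 + 1/1*7/10, 0/1 + 1/1*4/5) = [7/10, 4/5) <- contains code 311/400
  'e': [0/1 + 1/1*4/5, 0/1 + 1/1*1/1) = [4/5, 1/1)
  emit 'f', narrow to [7/10, 4/5)
Step 2: interval [7/10, 4/5), width = 4/5 - 7/10 = 1/10
  'a': [7/10 + 1/10*0/1, 7/10 + 1/10*7/10) = [7/10, 77/100)
  'f': [7/10 + 1/10*7/10, 7/10 + 1/10*4/5) = [77/100, 39/50) <- contains code 311/400
  'e': [7/10 + 1/10*4/5, 7/10 + 1/10*1/1) = [39/50, 4/5)
  emit 'f', narrow to [77/100, 39/50)
Step 3: interval [77/100, 39/50), width = 39/50 - 77/100 = 1/100
  'a': [77/100 + 1/100*0/1, 77/100 + 1/100*7/10) = [77/100, 777/1000)
  'f': [77/100 + 1/100*7/10, 77/100 + 1/100*4/5) = [777/1000, 389/500) <- contains code 311/400
  'e': [77/100 + 1/100*4/5, 77/100 + 1/100*1/1) = [389/500, 39/50)
  emit 'f', narrow to [777/1000, 389/500)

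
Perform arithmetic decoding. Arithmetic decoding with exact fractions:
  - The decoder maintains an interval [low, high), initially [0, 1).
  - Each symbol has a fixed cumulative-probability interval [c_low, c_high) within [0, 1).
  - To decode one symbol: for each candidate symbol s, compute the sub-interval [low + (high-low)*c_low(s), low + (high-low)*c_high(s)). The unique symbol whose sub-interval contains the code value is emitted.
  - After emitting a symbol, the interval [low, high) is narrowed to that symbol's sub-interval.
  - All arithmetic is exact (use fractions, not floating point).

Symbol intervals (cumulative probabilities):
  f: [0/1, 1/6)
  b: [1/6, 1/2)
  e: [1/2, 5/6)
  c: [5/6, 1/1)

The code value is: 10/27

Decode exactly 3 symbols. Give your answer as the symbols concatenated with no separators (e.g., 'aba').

Step 1: interval [0/1, 1/1), width = 1/1 - 0/1 = 1/1
  'f': [0/1 + 1/1*0/1, 0/1 + 1/1*1/6) = [0/1, 1/6)
  'b': [0/1 + 1/1*1/6, 0/1 + 1/1*1/2) = [1/6, 1/2) <- contains code 10/27
  'e': [0/1 + 1/1*1/2, 0/1 + 1/1*5/6) = [1/2, 5/6)
  'c': [0/1 + 1/1*5/6, 0/1 + 1/1*1/1) = [5/6, 1/1)
  emit 'b', narrow to [1/6, 1/2)
Step 2: interval [1/6, 1/2), width = 1/2 - 1/6 = 1/3
  'f': [1/6 + 1/3*0/1, 1/6 + 1/3*1/6) = [1/6, 2/9)
  'b': [1/6 + 1/3*1/6, 1/6 + 1/3*1/2) = [2/9, 1/3)
  'e': [1/6 + 1/3*1/2, 1/6 + 1/3*5/6) = [1/3, 4/9) <- contains code 10/27
  'c': [1/6 + 1/3*5/6, 1/6 + 1/3*1/1) = [4/9, 1/2)
  emit 'e', narrow to [1/3, 4/9)
Step 3: interval [1/3, 4/9), width = 4/9 - 1/3 = 1/9
  'f': [1/3 + 1/9*0/1, 1/3 + 1/9*1/6) = [1/3, 19/54)
  'b': [1/3 + 1/9*1/6, 1/3 + 1/9*1/2) = [19/54, 7/18) <- contains code 10/27
  'e': [1/3 + 1/9*1/2, 1/3 + 1/9*5/6) = [7/18, 23/54)
  'c': [1/3 + 1/9*5/6, 1/3 + 1/9*1/1) = [23/54, 4/9)
  emit 'b', narrow to [19/54, 7/18)

Answer: beb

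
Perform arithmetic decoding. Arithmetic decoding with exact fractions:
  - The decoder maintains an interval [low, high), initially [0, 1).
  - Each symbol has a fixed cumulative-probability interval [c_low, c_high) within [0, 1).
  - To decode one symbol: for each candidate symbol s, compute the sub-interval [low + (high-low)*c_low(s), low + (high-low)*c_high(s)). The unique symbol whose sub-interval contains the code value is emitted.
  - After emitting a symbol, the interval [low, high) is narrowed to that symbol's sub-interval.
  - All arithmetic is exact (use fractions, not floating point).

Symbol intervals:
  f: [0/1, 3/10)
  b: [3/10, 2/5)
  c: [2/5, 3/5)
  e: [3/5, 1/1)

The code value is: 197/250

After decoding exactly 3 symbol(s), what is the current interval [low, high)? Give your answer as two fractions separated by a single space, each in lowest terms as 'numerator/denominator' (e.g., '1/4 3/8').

Answer: 98/125 99/125

Derivation:
Step 1: interval [0/1, 1/1), width = 1/1 - 0/1 = 1/1
  'f': [0/1 + 1/1*0/1, 0/1 + 1/1*3/10) = [0/1, 3/10)
  'b': [0/1 + 1/1*3/10, 0/1 + 1/1*2/5) = [3/10, 2/5)
  'c': [0/1 + 1/1*2/5, 0/1 + 1/1*3/5) = [2/5, 3/5)
  'e': [0/1 + 1/1*3/5, 0/1 + 1/1*1/1) = [3/5, 1/1) <- contains code 197/250
  emit 'e', narrow to [3/5, 1/1)
Step 2: interval [3/5, 1/1), width = 1/1 - 3/5 = 2/5
  'f': [3/5 + 2/5*0/1, 3/5 + 2/5*3/10) = [3/5, 18/25)
  'b': [3/5 + 2/5*3/10, 3/5 + 2/5*2/5) = [18/25, 19/25)
  'c': [3/5 + 2/5*2/5, 3/5 + 2/5*3/5) = [19/25, 21/25) <- contains code 197/250
  'e': [3/5 + 2/5*3/5, 3/5 + 2/5*1/1) = [21/25, 1/1)
  emit 'c', narrow to [19/25, 21/25)
Step 3: interval [19/25, 21/25), width = 21/25 - 19/25 = 2/25
  'f': [19/25 + 2/25*0/1, 19/25 + 2/25*3/10) = [19/25, 98/125)
  'b': [19/25 + 2/25*3/10, 19/25 + 2/25*2/5) = [98/125, 99/125) <- contains code 197/250
  'c': [19/25 + 2/25*2/5, 19/25 + 2/25*3/5) = [99/125, 101/125)
  'e': [19/25 + 2/25*3/5, 19/25 + 2/25*1/1) = [101/125, 21/25)
  emit 'b', narrow to [98/125, 99/125)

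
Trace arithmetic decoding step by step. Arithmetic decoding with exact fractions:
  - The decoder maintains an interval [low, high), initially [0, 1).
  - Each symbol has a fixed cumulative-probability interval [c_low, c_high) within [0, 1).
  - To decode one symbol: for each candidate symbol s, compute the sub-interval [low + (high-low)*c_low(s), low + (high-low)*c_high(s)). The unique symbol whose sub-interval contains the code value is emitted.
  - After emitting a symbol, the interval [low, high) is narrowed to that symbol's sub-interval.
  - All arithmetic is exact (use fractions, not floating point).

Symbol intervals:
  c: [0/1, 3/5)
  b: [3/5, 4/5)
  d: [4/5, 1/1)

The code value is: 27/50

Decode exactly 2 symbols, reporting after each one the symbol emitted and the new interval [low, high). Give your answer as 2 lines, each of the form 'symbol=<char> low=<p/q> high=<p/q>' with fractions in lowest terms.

Step 1: interval [0/1, 1/1), width = 1/1 - 0/1 = 1/1
  'c': [0/1 + 1/1*0/1, 0/1 + 1/1*3/5) = [0/1, 3/5) <- contains code 27/50
  'b': [0/1 + 1/1*3/5, 0/1 + 1/1*4/5) = [3/5, 4/5)
  'd': [0/1 + 1/1*4/5, 0/1 + 1/1*1/1) = [4/5, 1/1)
  emit 'c', narrow to [0/1, 3/5)
Step 2: interval [0/1, 3/5), width = 3/5 - 0/1 = 3/5
  'c': [0/1 + 3/5*0/1, 0/1 + 3/5*3/5) = [0/1, 9/25)
  'b': [0/1 + 3/5*3/5, 0/1 + 3/5*4/5) = [9/25, 12/25)
  'd': [0/1 + 3/5*4/5, 0/1 + 3/5*1/1) = [12/25, 3/5) <- contains code 27/50
  emit 'd', narrow to [12/25, 3/5)

Answer: symbol=c low=0/1 high=3/5
symbol=d low=12/25 high=3/5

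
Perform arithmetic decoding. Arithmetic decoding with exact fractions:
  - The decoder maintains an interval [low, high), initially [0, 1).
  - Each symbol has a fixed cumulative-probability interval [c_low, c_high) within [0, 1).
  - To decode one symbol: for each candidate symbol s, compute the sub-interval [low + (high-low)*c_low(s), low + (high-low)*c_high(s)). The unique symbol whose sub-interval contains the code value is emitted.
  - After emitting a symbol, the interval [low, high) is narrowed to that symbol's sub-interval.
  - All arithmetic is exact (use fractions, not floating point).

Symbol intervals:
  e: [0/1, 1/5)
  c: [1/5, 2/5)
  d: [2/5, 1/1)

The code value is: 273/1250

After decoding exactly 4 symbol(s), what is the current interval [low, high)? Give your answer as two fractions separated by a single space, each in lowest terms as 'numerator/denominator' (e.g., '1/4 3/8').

Step 1: interval [0/1, 1/1), width = 1/1 - 0/1 = 1/1
  'e': [0/1 + 1/1*0/1, 0/1 + 1/1*1/5) = [0/1, 1/5)
  'c': [0/1 + 1/1*1/5, 0/1 + 1/1*2/5) = [1/5, 2/5) <- contains code 273/1250
  'd': [0/1 + 1/1*2/5, 0/1 + 1/1*1/1) = [2/5, 1/1)
  emit 'c', narrow to [1/5, 2/5)
Step 2: interval [1/5, 2/5), width = 2/5 - 1/5 = 1/5
  'e': [1/5 + 1/5*0/1, 1/5 + 1/5*1/5) = [1/5, 6/25) <- contains code 273/1250
  'c': [1/5 + 1/5*1/5, 1/5 + 1/5*2/5) = [6/25, 7/25)
  'd': [1/5 + 1/5*2/5, 1/5 + 1/5*1/1) = [7/25, 2/5)
  emit 'e', narrow to [1/5, 6/25)
Step 3: interval [1/5, 6/25), width = 6/25 - 1/5 = 1/25
  'e': [1/5 + 1/25*0/1, 1/5 + 1/25*1/5) = [1/5, 26/125)
  'c': [1/5 + 1/25*1/5, 1/5 + 1/25*2/5) = [26/125, 27/125)
  'd': [1/5 + 1/25*2/5, 1/5 + 1/25*1/1) = [27/125, 6/25) <- contains code 273/1250
  emit 'd', narrow to [27/125, 6/25)
Step 4: interval [27/125, 6/25), width = 6/25 - 27/125 = 3/125
  'e': [27/125 + 3/125*0/1, 27/125 + 3/125*1/5) = [27/125, 138/625) <- contains code 273/1250
  'c': [27/125 + 3/125*1/5, 27/125 + 3/125*2/5) = [138/625, 141/625)
  'd': [27/125 + 3/125*2/5, 27/125 + 3/125*1/1) = [141/625, 6/25)
  emit 'e', narrow to [27/125, 138/625)

Answer: 27/125 138/625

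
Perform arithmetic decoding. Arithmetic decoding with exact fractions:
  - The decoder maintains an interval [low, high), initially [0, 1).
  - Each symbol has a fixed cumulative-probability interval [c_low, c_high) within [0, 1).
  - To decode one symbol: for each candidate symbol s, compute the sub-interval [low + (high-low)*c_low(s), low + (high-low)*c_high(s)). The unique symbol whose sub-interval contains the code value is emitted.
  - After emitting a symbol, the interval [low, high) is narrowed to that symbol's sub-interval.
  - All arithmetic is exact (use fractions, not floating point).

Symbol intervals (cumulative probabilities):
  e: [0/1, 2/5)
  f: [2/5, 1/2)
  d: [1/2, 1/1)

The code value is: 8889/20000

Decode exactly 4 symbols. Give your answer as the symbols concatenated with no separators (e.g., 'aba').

Step 1: interval [0/1, 1/1), width = 1/1 - 0/1 = 1/1
  'e': [0/1 + 1/1*0/1, 0/1 + 1/1*2/5) = [0/1, 2/5)
  'f': [0/1 + 1/1*2/5, 0/1 + 1/1*1/2) = [2/5, 1/2) <- contains code 8889/20000
  'd': [0/1 + 1/1*1/2, 0/1 + 1/1*1/1) = [1/2, 1/1)
  emit 'f', narrow to [2/5, 1/2)
Step 2: interval [2/5, 1/2), width = 1/2 - 2/5 = 1/10
  'e': [2/5 + 1/10*0/1, 2/5 + 1/10*2/5) = [2/5, 11/25)
  'f': [2/5 + 1/10*2/5, 2/5 + 1/10*1/2) = [11/25, 9/20) <- contains code 8889/20000
  'd': [2/5 + 1/10*1/2, 2/5 + 1/10*1/1) = [9/20, 1/2)
  emit 'f', narrow to [11/25, 9/20)
Step 3: interval [11/25, 9/20), width = 9/20 - 11/25 = 1/100
  'e': [11/25 + 1/100*0/1, 11/25 + 1/100*2/5) = [11/25, 111/250)
  'f': [11/25 + 1/100*2/5, 11/25 + 1/100*1/2) = [111/250, 89/200) <- contains code 8889/20000
  'd': [11/25 + 1/100*1/2, 11/25 + 1/100*1/1) = [89/200, 9/20)
  emit 'f', narrow to [111/250, 89/200)
Step 4: interval [111/250, 89/200), width = 89/200 - 111/250 = 1/1000
  'e': [111/250 + 1/1000*0/1, 111/250 + 1/1000*2/5) = [111/250, 1111/2500)
  'f': [111/250 + 1/1000*2/5, 111/250 + 1/1000*1/2) = [1111/2500, 889/2000) <- contains code 8889/20000
  'd': [111/250 + 1/1000*1/2, 111/250 + 1/1000*1/1) = [889/2000, 89/200)
  emit 'f', narrow to [1111/2500, 889/2000)

Answer: ffff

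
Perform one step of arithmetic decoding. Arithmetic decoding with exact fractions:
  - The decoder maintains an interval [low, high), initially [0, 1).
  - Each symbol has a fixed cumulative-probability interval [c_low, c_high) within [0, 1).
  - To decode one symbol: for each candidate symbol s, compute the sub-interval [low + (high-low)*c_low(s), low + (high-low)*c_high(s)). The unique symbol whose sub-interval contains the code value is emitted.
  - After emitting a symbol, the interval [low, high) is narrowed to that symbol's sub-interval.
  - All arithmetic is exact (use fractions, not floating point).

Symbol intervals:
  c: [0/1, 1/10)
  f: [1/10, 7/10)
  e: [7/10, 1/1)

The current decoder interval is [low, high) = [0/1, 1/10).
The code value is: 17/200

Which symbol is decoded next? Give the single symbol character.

Interval width = high − low = 1/10 − 0/1 = 1/10
Scaled code = (code − low) / width = (17/200 − 0/1) / 1/10 = 17/20
  c: [0/1, 1/10) 
  f: [1/10, 7/10) 
  e: [7/10, 1/1) ← scaled code falls here ✓

Answer: e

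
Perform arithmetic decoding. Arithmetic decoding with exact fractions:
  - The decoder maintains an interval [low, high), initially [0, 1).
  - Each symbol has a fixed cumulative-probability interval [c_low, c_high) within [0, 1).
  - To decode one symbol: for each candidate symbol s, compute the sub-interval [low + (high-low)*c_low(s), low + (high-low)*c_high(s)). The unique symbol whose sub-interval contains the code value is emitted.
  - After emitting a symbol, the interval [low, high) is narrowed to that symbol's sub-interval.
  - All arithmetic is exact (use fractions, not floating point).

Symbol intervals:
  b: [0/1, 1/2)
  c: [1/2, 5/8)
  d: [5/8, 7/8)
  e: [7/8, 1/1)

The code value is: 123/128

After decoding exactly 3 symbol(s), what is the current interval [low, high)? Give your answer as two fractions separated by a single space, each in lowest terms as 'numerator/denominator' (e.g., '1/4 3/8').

Step 1: interval [0/1, 1/1), width = 1/1 - 0/1 = 1/1
  'b': [0/1 + 1/1*0/1, 0/1 + 1/1*1/2) = [0/1, 1/2)
  'c': [0/1 + 1/1*1/2, 0/1 + 1/1*5/8) = [1/2, 5/8)
  'd': [0/1 + 1/1*5/8, 0/1 + 1/1*7/8) = [5/8, 7/8)
  'e': [0/1 + 1/1*7/8, 0/1 + 1/1*1/1) = [7/8, 1/1) <- contains code 123/128
  emit 'e', narrow to [7/8, 1/1)
Step 2: interval [7/8, 1/1), width = 1/1 - 7/8 = 1/8
  'b': [7/8 + 1/8*0/1, 7/8 + 1/8*1/2) = [7/8, 15/16)
  'c': [7/8 + 1/8*1/2, 7/8 + 1/8*5/8) = [15/16, 61/64)
  'd': [7/8 + 1/8*5/8, 7/8 + 1/8*7/8) = [61/64, 63/64) <- contains code 123/128
  'e': [7/8 + 1/8*7/8, 7/8 + 1/8*1/1) = [63/64, 1/1)
  emit 'd', narrow to [61/64, 63/64)
Step 3: interval [61/64, 63/64), width = 63/64 - 61/64 = 1/32
  'b': [61/64 + 1/32*0/1, 61/64 + 1/32*1/2) = [61/64, 31/32) <- contains code 123/128
  'c': [61/64 + 1/32*1/2, 61/64 + 1/32*5/8) = [31/32, 249/256)
  'd': [61/64 + 1/32*5/8, 61/64 + 1/32*7/8) = [249/256, 251/256)
  'e': [61/64 + 1/32*7/8, 61/64 + 1/32*1/1) = [251/256, 63/64)
  emit 'b', narrow to [61/64, 31/32)

Answer: 61/64 31/32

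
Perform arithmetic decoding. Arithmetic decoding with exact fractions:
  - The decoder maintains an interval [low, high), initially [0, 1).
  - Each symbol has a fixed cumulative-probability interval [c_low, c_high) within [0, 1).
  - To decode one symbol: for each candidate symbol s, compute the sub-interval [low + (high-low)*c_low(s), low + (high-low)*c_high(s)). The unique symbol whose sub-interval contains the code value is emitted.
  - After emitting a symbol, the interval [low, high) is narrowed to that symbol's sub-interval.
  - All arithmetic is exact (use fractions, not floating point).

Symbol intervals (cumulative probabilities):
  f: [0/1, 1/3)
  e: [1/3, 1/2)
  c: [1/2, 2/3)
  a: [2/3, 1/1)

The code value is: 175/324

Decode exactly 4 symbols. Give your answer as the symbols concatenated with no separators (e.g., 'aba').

Step 1: interval [0/1, 1/1), width = 1/1 - 0/1 = 1/1
  'f': [0/1 + 1/1*0/1, 0/1 + 1/1*1/3) = [0/1, 1/3)
  'e': [0/1 + 1/1*1/3, 0/1 + 1/1*1/2) = [1/3, 1/2)
  'c': [0/1 + 1/1*1/2, 0/1 + 1/1*2/3) = [1/2, 2/3) <- contains code 175/324
  'a': [0/1 + 1/1*2/3, 0/1 + 1/1*1/1) = [2/3, 1/1)
  emit 'c', narrow to [1/2, 2/3)
Step 2: interval [1/2, 2/3), width = 2/3 - 1/2 = 1/6
  'f': [1/2 + 1/6*0/1, 1/2 + 1/6*1/3) = [1/2, 5/9) <- contains code 175/324
  'e': [1/2 + 1/6*1/3, 1/2 + 1/6*1/2) = [5/9, 7/12)
  'c': [1/2 + 1/6*1/2, 1/2 + 1/6*2/3) = [7/12, 11/18)
  'a': [1/2 + 1/6*2/3, 1/2 + 1/6*1/1) = [11/18, 2/3)
  emit 'f', narrow to [1/2, 5/9)
Step 3: interval [1/2, 5/9), width = 5/9 - 1/2 = 1/18
  'f': [1/2 + 1/18*0/1, 1/2 + 1/18*1/3) = [1/2, 14/27)
  'e': [1/2 + 1/18*1/3, 1/2 + 1/18*1/2) = [14/27, 19/36)
  'c': [1/2 + 1/18*1/2, 1/2 + 1/18*2/3) = [19/36, 29/54)
  'a': [1/2 + 1/18*2/3, 1/2 + 1/18*1/1) = [29/54, 5/9) <- contains code 175/324
  emit 'a', narrow to [29/54, 5/9)
Step 4: interval [29/54, 5/9), width = 5/9 - 29/54 = 1/54
  'f': [29/54 + 1/54*0/1, 29/54 + 1/54*1/3) = [29/54, 44/81) <- contains code 175/324
  'e': [29/54 + 1/54*1/3, 29/54 + 1/54*1/2) = [44/81, 59/108)
  'c': [29/54 + 1/54*1/2, 29/54 + 1/54*2/3) = [59/108, 89/162)
  'a': [29/54 + 1/54*2/3, 29/54 + 1/54*1/1) = [89/162, 5/9)
  emit 'f', narrow to [29/54, 44/81)

Answer: cfaf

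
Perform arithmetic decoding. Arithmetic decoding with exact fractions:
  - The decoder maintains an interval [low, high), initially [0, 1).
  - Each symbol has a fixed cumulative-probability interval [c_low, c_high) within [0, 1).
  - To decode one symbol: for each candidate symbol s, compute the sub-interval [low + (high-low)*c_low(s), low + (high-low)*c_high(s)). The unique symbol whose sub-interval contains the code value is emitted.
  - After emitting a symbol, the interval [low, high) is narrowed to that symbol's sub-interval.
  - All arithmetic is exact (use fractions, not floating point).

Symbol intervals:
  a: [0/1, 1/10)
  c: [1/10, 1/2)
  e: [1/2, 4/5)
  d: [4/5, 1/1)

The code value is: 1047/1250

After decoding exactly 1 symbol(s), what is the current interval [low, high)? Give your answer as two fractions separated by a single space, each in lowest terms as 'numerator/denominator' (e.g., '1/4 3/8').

Step 1: interval [0/1, 1/1), width = 1/1 - 0/1 = 1/1
  'a': [0/1 + 1/1*0/1, 0/1 + 1/1*1/10) = [0/1, 1/10)
  'c': [0/1 + 1/1*1/10, 0/1 + 1/1*1/2) = [1/10, 1/2)
  'e': [0/1 + 1/1*1/2, 0/1 + 1/1*4/5) = [1/2, 4/5)
  'd': [0/1 + 1/1*4/5, 0/1 + 1/1*1/1) = [4/5, 1/1) <- contains code 1047/1250
  emit 'd', narrow to [4/5, 1/1)

Answer: 4/5 1/1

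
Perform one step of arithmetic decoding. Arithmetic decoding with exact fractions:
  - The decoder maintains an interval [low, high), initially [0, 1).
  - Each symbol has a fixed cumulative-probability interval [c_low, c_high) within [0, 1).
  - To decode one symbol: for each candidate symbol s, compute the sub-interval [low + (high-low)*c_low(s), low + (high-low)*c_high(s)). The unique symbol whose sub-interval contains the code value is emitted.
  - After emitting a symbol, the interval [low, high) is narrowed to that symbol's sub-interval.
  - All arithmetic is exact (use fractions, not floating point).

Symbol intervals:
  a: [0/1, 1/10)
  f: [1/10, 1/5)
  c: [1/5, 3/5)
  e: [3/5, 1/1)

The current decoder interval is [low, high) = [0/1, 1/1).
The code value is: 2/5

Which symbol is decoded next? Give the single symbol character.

Answer: c

Derivation:
Interval width = high − low = 1/1 − 0/1 = 1/1
Scaled code = (code − low) / width = (2/5 − 0/1) / 1/1 = 2/5
  a: [0/1, 1/10) 
  f: [1/10, 1/5) 
  c: [1/5, 3/5) ← scaled code falls here ✓
  e: [3/5, 1/1) 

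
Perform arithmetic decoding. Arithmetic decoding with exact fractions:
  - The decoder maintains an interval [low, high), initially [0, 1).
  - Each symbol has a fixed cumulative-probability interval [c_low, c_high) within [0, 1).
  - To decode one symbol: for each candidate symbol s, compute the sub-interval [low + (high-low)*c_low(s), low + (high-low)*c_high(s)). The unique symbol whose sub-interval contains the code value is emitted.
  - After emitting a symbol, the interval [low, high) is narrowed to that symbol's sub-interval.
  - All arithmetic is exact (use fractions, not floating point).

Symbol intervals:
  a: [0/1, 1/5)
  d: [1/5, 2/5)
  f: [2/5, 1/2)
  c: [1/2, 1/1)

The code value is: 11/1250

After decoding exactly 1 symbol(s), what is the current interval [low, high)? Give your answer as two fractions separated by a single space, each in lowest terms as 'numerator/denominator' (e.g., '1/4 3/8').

Step 1: interval [0/1, 1/1), width = 1/1 - 0/1 = 1/1
  'a': [0/1 + 1/1*0/1, 0/1 + 1/1*1/5) = [0/1, 1/5) <- contains code 11/1250
  'd': [0/1 + 1/1*1/5, 0/1 + 1/1*2/5) = [1/5, 2/5)
  'f': [0/1 + 1/1*2/5, 0/1 + 1/1*1/2) = [2/5, 1/2)
  'c': [0/1 + 1/1*1/2, 0/1 + 1/1*1/1) = [1/2, 1/1)
  emit 'a', narrow to [0/1, 1/5)

Answer: 0/1 1/5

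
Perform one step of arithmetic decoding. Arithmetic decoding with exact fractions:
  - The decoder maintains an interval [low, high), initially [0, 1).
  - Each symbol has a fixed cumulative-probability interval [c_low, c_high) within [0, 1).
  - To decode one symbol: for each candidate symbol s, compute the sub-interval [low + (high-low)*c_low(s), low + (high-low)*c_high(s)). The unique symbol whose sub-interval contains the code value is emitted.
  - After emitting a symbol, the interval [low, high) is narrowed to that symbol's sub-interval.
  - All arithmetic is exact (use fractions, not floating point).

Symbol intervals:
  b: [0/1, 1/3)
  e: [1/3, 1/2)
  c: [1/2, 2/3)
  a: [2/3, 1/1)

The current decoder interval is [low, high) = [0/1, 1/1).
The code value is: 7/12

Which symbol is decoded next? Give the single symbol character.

Answer: c

Derivation:
Interval width = high − low = 1/1 − 0/1 = 1/1
Scaled code = (code − low) / width = (7/12 − 0/1) / 1/1 = 7/12
  b: [0/1, 1/3) 
  e: [1/3, 1/2) 
  c: [1/2, 2/3) ← scaled code falls here ✓
  a: [2/3, 1/1) 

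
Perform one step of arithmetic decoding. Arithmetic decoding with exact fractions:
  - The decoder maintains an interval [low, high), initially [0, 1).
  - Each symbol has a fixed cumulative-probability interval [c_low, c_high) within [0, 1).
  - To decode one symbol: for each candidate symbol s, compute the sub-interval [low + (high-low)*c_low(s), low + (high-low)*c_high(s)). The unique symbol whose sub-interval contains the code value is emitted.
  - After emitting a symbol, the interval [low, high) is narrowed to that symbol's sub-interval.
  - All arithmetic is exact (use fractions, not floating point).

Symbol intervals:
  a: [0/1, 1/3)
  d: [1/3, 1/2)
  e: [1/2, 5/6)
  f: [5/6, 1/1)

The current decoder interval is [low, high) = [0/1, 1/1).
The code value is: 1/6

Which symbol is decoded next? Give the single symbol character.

Answer: a

Derivation:
Interval width = high − low = 1/1 − 0/1 = 1/1
Scaled code = (code − low) / width = (1/6 − 0/1) / 1/1 = 1/6
  a: [0/1, 1/3) ← scaled code falls here ✓
  d: [1/3, 1/2) 
  e: [1/2, 5/6) 
  f: [5/6, 1/1) 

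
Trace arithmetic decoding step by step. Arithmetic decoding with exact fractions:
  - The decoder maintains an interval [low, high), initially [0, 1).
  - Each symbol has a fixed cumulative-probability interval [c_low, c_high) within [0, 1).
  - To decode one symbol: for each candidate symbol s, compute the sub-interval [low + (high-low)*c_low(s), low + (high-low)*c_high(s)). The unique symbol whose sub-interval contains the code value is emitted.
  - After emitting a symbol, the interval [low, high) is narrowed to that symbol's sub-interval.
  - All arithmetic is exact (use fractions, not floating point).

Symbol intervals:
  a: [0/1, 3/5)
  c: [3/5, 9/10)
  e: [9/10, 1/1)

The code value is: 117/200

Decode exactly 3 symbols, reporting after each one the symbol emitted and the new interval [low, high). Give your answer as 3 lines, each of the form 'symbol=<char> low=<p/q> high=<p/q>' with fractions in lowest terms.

Answer: symbol=a low=0/1 high=3/5
symbol=e low=27/50 high=3/5
symbol=c low=72/125 high=297/500

Derivation:
Step 1: interval [0/1, 1/1), width = 1/1 - 0/1 = 1/1
  'a': [0/1 + 1/1*0/1, 0/1 + 1/1*3/5) = [0/1, 3/5) <- contains code 117/200
  'c': [0/1 + 1/1*3/5, 0/1 + 1/1*9/10) = [3/5, 9/10)
  'e': [0/1 + 1/1*9/10, 0/1 + 1/1*1/1) = [9/10, 1/1)
  emit 'a', narrow to [0/1, 3/5)
Step 2: interval [0/1, 3/5), width = 3/5 - 0/1 = 3/5
  'a': [0/1 + 3/5*0/1, 0/1 + 3/5*3/5) = [0/1, 9/25)
  'c': [0/1 + 3/5*3/5, 0/1 + 3/5*9/10) = [9/25, 27/50)
  'e': [0/1 + 3/5*9/10, 0/1 + 3/5*1/1) = [27/50, 3/5) <- contains code 117/200
  emit 'e', narrow to [27/50, 3/5)
Step 3: interval [27/50, 3/5), width = 3/5 - 27/50 = 3/50
  'a': [27/50 + 3/50*0/1, 27/50 + 3/50*3/5) = [27/50, 72/125)
  'c': [27/50 + 3/50*3/5, 27/50 + 3/50*9/10) = [72/125, 297/500) <- contains code 117/200
  'e': [27/50 + 3/50*9/10, 27/50 + 3/50*1/1) = [297/500, 3/5)
  emit 'c', narrow to [72/125, 297/500)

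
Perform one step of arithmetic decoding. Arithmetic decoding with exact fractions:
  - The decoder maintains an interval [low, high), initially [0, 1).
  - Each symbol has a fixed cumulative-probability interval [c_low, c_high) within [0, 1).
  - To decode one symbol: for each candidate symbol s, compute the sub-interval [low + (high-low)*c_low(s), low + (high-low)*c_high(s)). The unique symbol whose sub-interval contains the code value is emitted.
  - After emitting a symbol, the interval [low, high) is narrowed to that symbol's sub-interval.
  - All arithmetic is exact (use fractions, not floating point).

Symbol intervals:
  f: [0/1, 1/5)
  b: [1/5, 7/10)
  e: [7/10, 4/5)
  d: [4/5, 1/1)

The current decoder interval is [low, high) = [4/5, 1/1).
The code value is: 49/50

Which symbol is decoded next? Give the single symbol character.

Interval width = high − low = 1/1 − 4/5 = 1/5
Scaled code = (code − low) / width = (49/50 − 4/5) / 1/5 = 9/10
  f: [0/1, 1/5) 
  b: [1/5, 7/10) 
  e: [7/10, 4/5) 
  d: [4/5, 1/1) ← scaled code falls here ✓

Answer: d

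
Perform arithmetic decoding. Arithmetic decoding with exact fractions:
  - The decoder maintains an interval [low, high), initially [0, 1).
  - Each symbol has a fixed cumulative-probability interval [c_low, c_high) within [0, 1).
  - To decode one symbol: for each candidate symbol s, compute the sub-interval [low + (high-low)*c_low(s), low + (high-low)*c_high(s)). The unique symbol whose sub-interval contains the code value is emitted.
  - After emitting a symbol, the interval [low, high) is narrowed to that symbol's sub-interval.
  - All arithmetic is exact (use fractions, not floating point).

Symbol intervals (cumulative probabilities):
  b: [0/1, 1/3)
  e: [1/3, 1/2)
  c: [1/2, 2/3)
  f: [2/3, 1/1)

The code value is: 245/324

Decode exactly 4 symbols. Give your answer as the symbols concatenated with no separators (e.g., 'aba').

Answer: fbfe

Derivation:
Step 1: interval [0/1, 1/1), width = 1/1 - 0/1 = 1/1
  'b': [0/1 + 1/1*0/1, 0/1 + 1/1*1/3) = [0/1, 1/3)
  'e': [0/1 + 1/1*1/3, 0/1 + 1/1*1/2) = [1/3, 1/2)
  'c': [0/1 + 1/1*1/2, 0/1 + 1/1*2/3) = [1/2, 2/3)
  'f': [0/1 + 1/1*2/3, 0/1 + 1/1*1/1) = [2/3, 1/1) <- contains code 245/324
  emit 'f', narrow to [2/3, 1/1)
Step 2: interval [2/3, 1/1), width = 1/1 - 2/3 = 1/3
  'b': [2/3 + 1/3*0/1, 2/3 + 1/3*1/3) = [2/3, 7/9) <- contains code 245/324
  'e': [2/3 + 1/3*1/3, 2/3 + 1/3*1/2) = [7/9, 5/6)
  'c': [2/3 + 1/3*1/2, 2/3 + 1/3*2/3) = [5/6, 8/9)
  'f': [2/3 + 1/3*2/3, 2/3 + 1/3*1/1) = [8/9, 1/1)
  emit 'b', narrow to [2/3, 7/9)
Step 3: interval [2/3, 7/9), width = 7/9 - 2/3 = 1/9
  'b': [2/3 + 1/9*0/1, 2/3 + 1/9*1/3) = [2/3, 19/27)
  'e': [2/3 + 1/9*1/3, 2/3 + 1/9*1/2) = [19/27, 13/18)
  'c': [2/3 + 1/9*1/2, 2/3 + 1/9*2/3) = [13/18, 20/27)
  'f': [2/3 + 1/9*2/3, 2/3 + 1/9*1/1) = [20/27, 7/9) <- contains code 245/324
  emit 'f', narrow to [20/27, 7/9)
Step 4: interval [20/27, 7/9), width = 7/9 - 20/27 = 1/27
  'b': [20/27 + 1/27*0/1, 20/27 + 1/27*1/3) = [20/27, 61/81)
  'e': [20/27 + 1/27*1/3, 20/27 + 1/27*1/2) = [61/81, 41/54) <- contains code 245/324
  'c': [20/27 + 1/27*1/2, 20/27 + 1/27*2/3) = [41/54, 62/81)
  'f': [20/27 + 1/27*2/3, 20/27 + 1/27*1/1) = [62/81, 7/9)
  emit 'e', narrow to [61/81, 41/54)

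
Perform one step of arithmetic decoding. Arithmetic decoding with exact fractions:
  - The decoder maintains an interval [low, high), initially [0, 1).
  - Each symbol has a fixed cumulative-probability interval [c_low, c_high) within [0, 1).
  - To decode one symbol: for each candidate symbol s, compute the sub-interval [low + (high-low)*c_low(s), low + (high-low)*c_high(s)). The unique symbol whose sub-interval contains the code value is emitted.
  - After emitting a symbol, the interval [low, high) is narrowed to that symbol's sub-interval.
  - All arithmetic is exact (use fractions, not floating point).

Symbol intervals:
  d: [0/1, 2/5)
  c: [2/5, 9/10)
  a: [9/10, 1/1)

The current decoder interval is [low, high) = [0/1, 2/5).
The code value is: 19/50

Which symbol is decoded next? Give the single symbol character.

Interval width = high − low = 2/5 − 0/1 = 2/5
Scaled code = (code − low) / width = (19/50 − 0/1) / 2/5 = 19/20
  d: [0/1, 2/5) 
  c: [2/5, 9/10) 
  a: [9/10, 1/1) ← scaled code falls here ✓

Answer: a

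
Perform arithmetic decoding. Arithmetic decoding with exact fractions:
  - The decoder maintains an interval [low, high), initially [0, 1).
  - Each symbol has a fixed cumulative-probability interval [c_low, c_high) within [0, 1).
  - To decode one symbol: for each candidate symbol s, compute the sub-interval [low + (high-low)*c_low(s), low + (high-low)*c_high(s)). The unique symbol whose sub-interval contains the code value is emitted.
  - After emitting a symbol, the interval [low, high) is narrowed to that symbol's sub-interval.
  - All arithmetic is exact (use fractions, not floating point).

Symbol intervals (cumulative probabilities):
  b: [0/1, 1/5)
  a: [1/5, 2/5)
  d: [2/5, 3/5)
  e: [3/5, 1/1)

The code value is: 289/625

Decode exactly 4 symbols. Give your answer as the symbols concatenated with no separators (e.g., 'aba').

Step 1: interval [0/1, 1/1), width = 1/1 - 0/1 = 1/1
  'b': [0/1 + 1/1*0/1, 0/1 + 1/1*1/5) = [0/1, 1/5)
  'a': [0/1 + 1/1*1/5, 0/1 + 1/1*2/5) = [1/5, 2/5)
  'd': [0/1 + 1/1*2/5, 0/1 + 1/1*3/5) = [2/5, 3/5) <- contains code 289/625
  'e': [0/1 + 1/1*3/5, 0/1 + 1/1*1/1) = [3/5, 1/1)
  emit 'd', narrow to [2/5, 3/5)
Step 2: interval [2/5, 3/5), width = 3/5 - 2/5 = 1/5
  'b': [2/5 + 1/5*0/1, 2/5 + 1/5*1/5) = [2/5, 11/25)
  'a': [2/5 + 1/5*1/5, 2/5 + 1/5*2/5) = [11/25, 12/25) <- contains code 289/625
  'd': [2/5 + 1/5*2/5, 2/5 + 1/5*3/5) = [12/25, 13/25)
  'e': [2/5 + 1/5*3/5, 2/5 + 1/5*1/1) = [13/25, 3/5)
  emit 'a', narrow to [11/25, 12/25)
Step 3: interval [11/25, 12/25), width = 12/25 - 11/25 = 1/25
  'b': [11/25 + 1/25*0/1, 11/25 + 1/25*1/5) = [11/25, 56/125)
  'a': [11/25 + 1/25*1/5, 11/25 + 1/25*2/5) = [56/125, 57/125)
  'd': [11/25 + 1/25*2/5, 11/25 + 1/25*3/5) = [57/125, 58/125) <- contains code 289/625
  'e': [11/25 + 1/25*3/5, 11/25 + 1/25*1/1) = [58/125, 12/25)
  emit 'd', narrow to [57/125, 58/125)
Step 4: interval [57/125, 58/125), width = 58/125 - 57/125 = 1/125
  'b': [57/125 + 1/125*0/1, 57/125 + 1/125*1/5) = [57/125, 286/625)
  'a': [57/125 + 1/125*1/5, 57/125 + 1/125*2/5) = [286/625, 287/625)
  'd': [57/125 + 1/125*2/5, 57/125 + 1/125*3/5) = [287/625, 288/625)
  'e': [57/125 + 1/125*3/5, 57/125 + 1/125*1/1) = [288/625, 58/125) <- contains code 289/625
  emit 'e', narrow to [288/625, 58/125)

Answer: dade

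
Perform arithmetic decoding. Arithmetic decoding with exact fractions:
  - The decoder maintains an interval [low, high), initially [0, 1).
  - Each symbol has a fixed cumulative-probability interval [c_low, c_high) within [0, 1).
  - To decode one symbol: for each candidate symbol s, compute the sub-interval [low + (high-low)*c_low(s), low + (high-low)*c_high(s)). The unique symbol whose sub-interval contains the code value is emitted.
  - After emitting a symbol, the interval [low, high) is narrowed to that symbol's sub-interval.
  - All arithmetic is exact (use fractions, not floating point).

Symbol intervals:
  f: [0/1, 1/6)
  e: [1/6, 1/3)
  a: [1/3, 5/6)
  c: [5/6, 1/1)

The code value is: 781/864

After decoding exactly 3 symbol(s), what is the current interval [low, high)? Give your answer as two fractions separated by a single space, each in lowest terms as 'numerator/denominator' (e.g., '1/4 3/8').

Answer: 65/72 11/12

Derivation:
Step 1: interval [0/1, 1/1), width = 1/1 - 0/1 = 1/1
  'f': [0/1 + 1/1*0/1, 0/1 + 1/1*1/6) = [0/1, 1/6)
  'e': [0/1 + 1/1*1/6, 0/1 + 1/1*1/3) = [1/6, 1/3)
  'a': [0/1 + 1/1*1/3, 0/1 + 1/1*5/6) = [1/3, 5/6)
  'c': [0/1 + 1/1*5/6, 0/1 + 1/1*1/1) = [5/6, 1/1) <- contains code 781/864
  emit 'c', narrow to [5/6, 1/1)
Step 2: interval [5/6, 1/1), width = 1/1 - 5/6 = 1/6
  'f': [5/6 + 1/6*0/1, 5/6 + 1/6*1/6) = [5/6, 31/36)
  'e': [5/6 + 1/6*1/6, 5/6 + 1/6*1/3) = [31/36, 8/9)
  'a': [5/6 + 1/6*1/3, 5/6 + 1/6*5/6) = [8/9, 35/36) <- contains code 781/864
  'c': [5/6 + 1/6*5/6, 5/6 + 1/6*1/1) = [35/36, 1/1)
  emit 'a', narrow to [8/9, 35/36)
Step 3: interval [8/9, 35/36), width = 35/36 - 8/9 = 1/12
  'f': [8/9 + 1/12*0/1, 8/9 + 1/12*1/6) = [8/9, 65/72)
  'e': [8/9 + 1/12*1/6, 8/9 + 1/12*1/3) = [65/72, 11/12) <- contains code 781/864
  'a': [8/9 + 1/12*1/3, 8/9 + 1/12*5/6) = [11/12, 23/24)
  'c': [8/9 + 1/12*5/6, 8/9 + 1/12*1/1) = [23/24, 35/36)
  emit 'e', narrow to [65/72, 11/12)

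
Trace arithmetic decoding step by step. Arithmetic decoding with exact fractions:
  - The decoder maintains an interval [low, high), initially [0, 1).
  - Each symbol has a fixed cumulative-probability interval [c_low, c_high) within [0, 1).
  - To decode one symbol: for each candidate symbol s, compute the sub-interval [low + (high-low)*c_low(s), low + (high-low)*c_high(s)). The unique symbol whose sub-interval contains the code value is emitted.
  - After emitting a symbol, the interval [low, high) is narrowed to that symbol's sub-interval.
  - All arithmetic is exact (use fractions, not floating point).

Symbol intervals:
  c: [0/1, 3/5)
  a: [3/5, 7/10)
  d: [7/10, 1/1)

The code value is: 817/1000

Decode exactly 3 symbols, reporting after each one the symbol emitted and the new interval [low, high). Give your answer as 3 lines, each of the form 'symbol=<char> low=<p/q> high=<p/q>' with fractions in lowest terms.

Answer: symbol=d low=7/10 high=1/1
symbol=c low=7/10 high=22/25
symbol=a low=101/125 high=413/500

Derivation:
Step 1: interval [0/1, 1/1), width = 1/1 - 0/1 = 1/1
  'c': [0/1 + 1/1*0/1, 0/1 + 1/1*3/5) = [0/1, 3/5)
  'a': [0/1 + 1/1*3/5, 0/1 + 1/1*7/10) = [3/5, 7/10)
  'd': [0/1 + 1/1*7/10, 0/1 + 1/1*1/1) = [7/10, 1/1) <- contains code 817/1000
  emit 'd', narrow to [7/10, 1/1)
Step 2: interval [7/10, 1/1), width = 1/1 - 7/10 = 3/10
  'c': [7/10 + 3/10*0/1, 7/10 + 3/10*3/5) = [7/10, 22/25) <- contains code 817/1000
  'a': [7/10 + 3/10*3/5, 7/10 + 3/10*7/10) = [22/25, 91/100)
  'd': [7/10 + 3/10*7/10, 7/10 + 3/10*1/1) = [91/100, 1/1)
  emit 'c', narrow to [7/10, 22/25)
Step 3: interval [7/10, 22/25), width = 22/25 - 7/10 = 9/50
  'c': [7/10 + 9/50*0/1, 7/10 + 9/50*3/5) = [7/10, 101/125)
  'a': [7/10 + 9/50*3/5, 7/10 + 9/50*7/10) = [101/125, 413/500) <- contains code 817/1000
  'd': [7/10 + 9/50*7/10, 7/10 + 9/50*1/1) = [413/500, 22/25)
  emit 'a', narrow to [101/125, 413/500)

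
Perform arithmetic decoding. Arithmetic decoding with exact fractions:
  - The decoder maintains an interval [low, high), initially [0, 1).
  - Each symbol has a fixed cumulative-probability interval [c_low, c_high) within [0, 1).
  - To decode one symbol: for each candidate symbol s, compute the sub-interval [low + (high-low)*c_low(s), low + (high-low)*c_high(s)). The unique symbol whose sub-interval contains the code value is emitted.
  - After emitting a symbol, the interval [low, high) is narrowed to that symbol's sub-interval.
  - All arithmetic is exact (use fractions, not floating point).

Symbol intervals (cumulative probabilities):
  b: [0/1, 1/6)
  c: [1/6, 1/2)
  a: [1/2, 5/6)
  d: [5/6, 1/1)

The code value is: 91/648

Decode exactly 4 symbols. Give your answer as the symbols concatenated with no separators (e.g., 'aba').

Answer: bdbc

Derivation:
Step 1: interval [0/1, 1/1), width = 1/1 - 0/1 = 1/1
  'b': [0/1 + 1/1*0/1, 0/1 + 1/1*1/6) = [0/1, 1/6) <- contains code 91/648
  'c': [0/1 + 1/1*1/6, 0/1 + 1/1*1/2) = [1/6, 1/2)
  'a': [0/1 + 1/1*1/2, 0/1 + 1/1*5/6) = [1/2, 5/6)
  'd': [0/1 + 1/1*5/6, 0/1 + 1/1*1/1) = [5/6, 1/1)
  emit 'b', narrow to [0/1, 1/6)
Step 2: interval [0/1, 1/6), width = 1/6 - 0/1 = 1/6
  'b': [0/1 + 1/6*0/1, 0/1 + 1/6*1/6) = [0/1, 1/36)
  'c': [0/1 + 1/6*1/6, 0/1 + 1/6*1/2) = [1/36, 1/12)
  'a': [0/1 + 1/6*1/2, 0/1 + 1/6*5/6) = [1/12, 5/36)
  'd': [0/1 + 1/6*5/6, 0/1 + 1/6*1/1) = [5/36, 1/6) <- contains code 91/648
  emit 'd', narrow to [5/36, 1/6)
Step 3: interval [5/36, 1/6), width = 1/6 - 5/36 = 1/36
  'b': [5/36 + 1/36*0/1, 5/36 + 1/36*1/6) = [5/36, 31/216) <- contains code 91/648
  'c': [5/36 + 1/36*1/6, 5/36 + 1/36*1/2) = [31/216, 11/72)
  'a': [5/36 + 1/36*1/2, 5/36 + 1/36*5/6) = [11/72, 35/216)
  'd': [5/36 + 1/36*5/6, 5/36 + 1/36*1/1) = [35/216, 1/6)
  emit 'b', narrow to [5/36, 31/216)
Step 4: interval [5/36, 31/216), width = 31/216 - 5/36 = 1/216
  'b': [5/36 + 1/216*0/1, 5/36 + 1/216*1/6) = [5/36, 181/1296)
  'c': [5/36 + 1/216*1/6, 5/36 + 1/216*1/2) = [181/1296, 61/432) <- contains code 91/648
  'a': [5/36 + 1/216*1/2, 5/36 + 1/216*5/6) = [61/432, 185/1296)
  'd': [5/36 + 1/216*5/6, 5/36 + 1/216*1/1) = [185/1296, 31/216)
  emit 'c', narrow to [181/1296, 61/432)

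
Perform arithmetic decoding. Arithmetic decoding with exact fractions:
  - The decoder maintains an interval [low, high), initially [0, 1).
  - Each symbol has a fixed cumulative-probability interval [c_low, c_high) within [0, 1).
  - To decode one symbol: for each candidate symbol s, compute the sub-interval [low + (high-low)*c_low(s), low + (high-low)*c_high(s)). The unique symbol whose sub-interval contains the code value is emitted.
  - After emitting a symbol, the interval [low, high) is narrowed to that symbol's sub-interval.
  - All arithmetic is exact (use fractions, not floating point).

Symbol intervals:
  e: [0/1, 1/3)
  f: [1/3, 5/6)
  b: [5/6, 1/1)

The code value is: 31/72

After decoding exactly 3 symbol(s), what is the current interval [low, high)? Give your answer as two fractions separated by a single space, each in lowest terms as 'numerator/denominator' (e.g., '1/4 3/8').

Answer: 7/18 17/36

Derivation:
Step 1: interval [0/1, 1/1), width = 1/1 - 0/1 = 1/1
  'e': [0/1 + 1/1*0/1, 0/1 + 1/1*1/3) = [0/1, 1/3)
  'f': [0/1 + 1/1*1/3, 0/1 + 1/1*5/6) = [1/3, 5/6) <- contains code 31/72
  'b': [0/1 + 1/1*5/6, 0/1 + 1/1*1/1) = [5/6, 1/1)
  emit 'f', narrow to [1/3, 5/6)
Step 2: interval [1/3, 5/6), width = 5/6 - 1/3 = 1/2
  'e': [1/3 + 1/2*0/1, 1/3 + 1/2*1/3) = [1/3, 1/2) <- contains code 31/72
  'f': [1/3 + 1/2*1/3, 1/3 + 1/2*5/6) = [1/2, 3/4)
  'b': [1/3 + 1/2*5/6, 1/3 + 1/2*1/1) = [3/4, 5/6)
  emit 'e', narrow to [1/3, 1/2)
Step 3: interval [1/3, 1/2), width = 1/2 - 1/3 = 1/6
  'e': [1/3 + 1/6*0/1, 1/3 + 1/6*1/3) = [1/3, 7/18)
  'f': [1/3 + 1/6*1/3, 1/3 + 1/6*5/6) = [7/18, 17/36) <- contains code 31/72
  'b': [1/3 + 1/6*5/6, 1/3 + 1/6*1/1) = [17/36, 1/2)
  emit 'f', narrow to [7/18, 17/36)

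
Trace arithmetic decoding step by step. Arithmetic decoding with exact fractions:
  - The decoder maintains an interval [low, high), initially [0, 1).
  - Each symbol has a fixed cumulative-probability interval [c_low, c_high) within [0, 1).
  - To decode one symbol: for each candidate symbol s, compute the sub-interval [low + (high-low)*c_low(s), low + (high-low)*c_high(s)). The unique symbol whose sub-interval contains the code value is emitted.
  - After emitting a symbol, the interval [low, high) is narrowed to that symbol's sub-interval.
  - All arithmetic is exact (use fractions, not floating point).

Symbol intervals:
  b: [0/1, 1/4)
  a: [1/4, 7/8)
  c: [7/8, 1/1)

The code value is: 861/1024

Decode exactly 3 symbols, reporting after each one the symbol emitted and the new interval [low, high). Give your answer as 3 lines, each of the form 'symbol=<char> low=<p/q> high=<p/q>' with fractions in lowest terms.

Step 1: interval [0/1, 1/1), width = 1/1 - 0/1 = 1/1
  'b': [0/1 + 1/1*0/1, 0/1 + 1/1*1/4) = [0/1, 1/4)
  'a': [0/1 + 1/1*1/4, 0/1 + 1/1*7/8) = [1/4, 7/8) <- contains code 861/1024
  'c': [0/1 + 1/1*7/8, 0/1 + 1/1*1/1) = [7/8, 1/1)
  emit 'a', narrow to [1/4, 7/8)
Step 2: interval [1/4, 7/8), width = 7/8 - 1/4 = 5/8
  'b': [1/4 + 5/8*0/1, 1/4 + 5/8*1/4) = [1/4, 13/32)
  'a': [1/4 + 5/8*1/4, 1/4 + 5/8*7/8) = [13/32, 51/64)
  'c': [1/4 + 5/8*7/8, 1/4 + 5/8*1/1) = [51/64, 7/8) <- contains code 861/1024
  emit 'c', narrow to [51/64, 7/8)
Step 3: interval [51/64, 7/8), width = 7/8 - 51/64 = 5/64
  'b': [51/64 + 5/64*0/1, 51/64 + 5/64*1/4) = [51/64, 209/256)
  'a': [51/64 + 5/64*1/4, 51/64 + 5/64*7/8) = [209/256, 443/512) <- contains code 861/1024
  'c': [51/64 + 5/64*7/8, 51/64 + 5/64*1/1) = [443/512, 7/8)
  emit 'a', narrow to [209/256, 443/512)

Answer: symbol=a low=1/4 high=7/8
symbol=c low=51/64 high=7/8
symbol=a low=209/256 high=443/512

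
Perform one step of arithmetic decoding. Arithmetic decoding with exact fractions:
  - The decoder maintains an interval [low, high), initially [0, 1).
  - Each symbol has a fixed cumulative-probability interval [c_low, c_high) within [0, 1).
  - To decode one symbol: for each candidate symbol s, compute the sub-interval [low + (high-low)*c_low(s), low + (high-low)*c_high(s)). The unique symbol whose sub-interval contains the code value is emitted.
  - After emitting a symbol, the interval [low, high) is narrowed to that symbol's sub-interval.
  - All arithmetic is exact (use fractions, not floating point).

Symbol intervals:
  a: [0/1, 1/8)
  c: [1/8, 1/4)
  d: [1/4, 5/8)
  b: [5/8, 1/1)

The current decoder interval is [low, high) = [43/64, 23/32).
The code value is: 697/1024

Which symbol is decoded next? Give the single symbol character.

Interval width = high − low = 23/32 − 43/64 = 3/64
Scaled code = (code − low) / width = (697/1024 − 43/64) / 3/64 = 3/16
  a: [0/1, 1/8) 
  c: [1/8, 1/4) ← scaled code falls here ✓
  d: [1/4, 5/8) 
  b: [5/8, 1/1) 

Answer: c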